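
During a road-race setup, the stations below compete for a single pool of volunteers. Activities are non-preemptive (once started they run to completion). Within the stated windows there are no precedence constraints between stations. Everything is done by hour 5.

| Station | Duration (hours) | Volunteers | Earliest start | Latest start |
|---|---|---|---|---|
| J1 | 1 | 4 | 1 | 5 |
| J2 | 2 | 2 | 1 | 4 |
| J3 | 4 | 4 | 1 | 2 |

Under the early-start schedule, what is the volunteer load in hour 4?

At early start, hour 4 has: J3.
Demand: 4 = 4.

4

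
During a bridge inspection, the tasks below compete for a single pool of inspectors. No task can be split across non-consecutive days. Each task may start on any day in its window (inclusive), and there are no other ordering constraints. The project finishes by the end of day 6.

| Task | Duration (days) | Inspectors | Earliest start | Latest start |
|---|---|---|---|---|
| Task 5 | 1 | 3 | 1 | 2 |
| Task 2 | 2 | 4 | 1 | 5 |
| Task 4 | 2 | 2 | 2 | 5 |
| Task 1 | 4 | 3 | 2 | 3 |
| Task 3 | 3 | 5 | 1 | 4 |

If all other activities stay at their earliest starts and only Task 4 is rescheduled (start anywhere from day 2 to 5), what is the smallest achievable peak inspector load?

Task 4@2: d1:12  d2:14  d3:10  d4:3  d5:3  d6:0 → peak 14
Task 4@3: d1:12  d2:12  d3:10  d4:5  d5:3  d6:0 → peak 12
Task 4@4: d1:12  d2:12  d3:8  d4:5  d5:5  d6:0 → peak 12
Task 4@5: d1:12  d2:12  d3:8  d4:3  d5:5  d6:2 → peak 12
Best is Task 4@3, peak 12.

12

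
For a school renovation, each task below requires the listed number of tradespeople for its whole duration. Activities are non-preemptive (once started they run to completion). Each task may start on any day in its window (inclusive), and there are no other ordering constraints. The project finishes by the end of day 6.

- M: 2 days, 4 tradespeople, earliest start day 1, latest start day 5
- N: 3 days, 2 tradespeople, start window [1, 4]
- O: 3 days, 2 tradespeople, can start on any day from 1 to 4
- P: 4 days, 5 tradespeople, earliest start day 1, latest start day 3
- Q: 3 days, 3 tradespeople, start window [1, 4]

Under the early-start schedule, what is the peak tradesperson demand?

Early-start schedule: M@1, N@1, O@1, P@1, Q@1.
Load per day: day 1: 16, day 2: 16, day 3: 12, day 4: 5, day 5: 0, day 6: 0.
Peak is 16.

16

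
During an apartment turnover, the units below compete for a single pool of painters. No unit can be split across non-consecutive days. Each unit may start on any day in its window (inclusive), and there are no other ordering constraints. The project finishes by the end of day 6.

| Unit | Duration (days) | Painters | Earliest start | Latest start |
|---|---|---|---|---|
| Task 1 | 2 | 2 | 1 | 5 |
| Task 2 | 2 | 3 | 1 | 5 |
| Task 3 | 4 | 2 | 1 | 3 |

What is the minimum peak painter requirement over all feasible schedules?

Early-start (Task 1@1, Task 2@1, Task 3@1) gives peak 7: d1:7  d2:7  d3:2  d4:2  d5:0  d6:0.
Shift Task 2→5.
Schedule Task 1@1, Task 2@5, Task 3@1: d1:4  d2:4  d3:2  d4:2  d5:3  d6:3 — peak 4.

4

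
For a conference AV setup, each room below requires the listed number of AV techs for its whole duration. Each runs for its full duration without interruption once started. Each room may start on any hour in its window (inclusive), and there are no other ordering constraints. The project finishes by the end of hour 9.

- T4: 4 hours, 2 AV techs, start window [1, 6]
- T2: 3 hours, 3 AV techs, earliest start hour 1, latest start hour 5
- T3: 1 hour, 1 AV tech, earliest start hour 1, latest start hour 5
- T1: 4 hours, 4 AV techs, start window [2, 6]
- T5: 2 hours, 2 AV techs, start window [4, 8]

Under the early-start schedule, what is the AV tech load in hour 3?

At early start, hour 3 has: T4, T2, T1.
Demand: 2 + 3 + 4 = 9.

9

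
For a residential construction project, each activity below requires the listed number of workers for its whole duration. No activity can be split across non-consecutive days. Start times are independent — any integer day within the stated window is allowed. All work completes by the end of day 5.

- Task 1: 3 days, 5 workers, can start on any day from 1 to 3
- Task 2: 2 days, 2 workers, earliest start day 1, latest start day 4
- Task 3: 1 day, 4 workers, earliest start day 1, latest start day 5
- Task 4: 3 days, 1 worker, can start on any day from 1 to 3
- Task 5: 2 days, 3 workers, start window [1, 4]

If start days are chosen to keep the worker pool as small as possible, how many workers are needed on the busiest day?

8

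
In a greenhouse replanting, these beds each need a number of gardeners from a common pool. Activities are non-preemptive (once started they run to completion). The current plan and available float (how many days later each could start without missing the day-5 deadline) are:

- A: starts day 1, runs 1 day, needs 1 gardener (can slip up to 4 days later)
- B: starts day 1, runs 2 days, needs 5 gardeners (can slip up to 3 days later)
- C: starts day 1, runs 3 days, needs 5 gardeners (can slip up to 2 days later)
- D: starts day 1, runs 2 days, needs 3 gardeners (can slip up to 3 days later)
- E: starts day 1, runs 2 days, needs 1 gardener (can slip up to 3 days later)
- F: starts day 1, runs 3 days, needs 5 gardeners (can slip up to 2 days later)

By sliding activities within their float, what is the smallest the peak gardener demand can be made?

Early-start (A@1, B@1, C@1, D@1, E@1, F@1) gives peak 20: d1:20  d2:19  d3:10  d4:0  d5:0.
Shift C→3, F→3.
Schedule A@1, B@1, C@3, D@1, E@1, F@3: d1:10  d2:9  d3:10  d4:10  d5:10 — peak 10.
Total gardener-days = 49 over 5 days ⇒ peak ≥ ⌈49/5⌉ = 10, so 10 is optimal.

10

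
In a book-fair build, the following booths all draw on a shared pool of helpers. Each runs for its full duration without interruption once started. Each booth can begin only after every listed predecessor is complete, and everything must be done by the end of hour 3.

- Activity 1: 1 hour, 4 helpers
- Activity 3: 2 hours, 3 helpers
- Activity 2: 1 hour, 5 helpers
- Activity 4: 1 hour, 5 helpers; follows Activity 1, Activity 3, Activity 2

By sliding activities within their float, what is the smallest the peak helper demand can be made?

Early-start (Activity 1@1, Activity 3@1, Activity 2@1, Activity 4@3) gives peak 12: h1:12  h2:3  h3:5.
Shift Activity 2→2.
Schedule Activity 1@1, Activity 3@1, Activity 2@2, Activity 4@3: h1:7  h2:8  h3:5 — peak 8.
No arrangement of the 4 feasible schedules does better.

8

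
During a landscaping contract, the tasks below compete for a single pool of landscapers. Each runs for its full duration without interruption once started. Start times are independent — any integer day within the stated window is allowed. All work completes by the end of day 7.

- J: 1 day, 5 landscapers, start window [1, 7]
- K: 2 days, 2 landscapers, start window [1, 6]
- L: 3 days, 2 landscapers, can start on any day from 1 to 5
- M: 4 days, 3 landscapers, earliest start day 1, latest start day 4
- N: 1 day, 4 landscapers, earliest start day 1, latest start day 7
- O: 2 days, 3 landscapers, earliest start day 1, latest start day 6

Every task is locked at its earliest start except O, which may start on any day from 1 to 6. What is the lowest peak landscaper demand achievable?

16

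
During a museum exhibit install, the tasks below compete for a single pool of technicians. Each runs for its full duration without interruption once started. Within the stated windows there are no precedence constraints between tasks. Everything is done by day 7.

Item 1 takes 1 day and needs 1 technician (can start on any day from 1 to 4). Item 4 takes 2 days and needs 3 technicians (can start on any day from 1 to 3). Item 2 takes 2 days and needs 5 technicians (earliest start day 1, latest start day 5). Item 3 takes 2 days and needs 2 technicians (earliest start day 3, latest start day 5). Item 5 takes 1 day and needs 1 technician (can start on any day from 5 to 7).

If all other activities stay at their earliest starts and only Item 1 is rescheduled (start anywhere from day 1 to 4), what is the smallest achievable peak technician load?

8

Item 1@1: d1:9  d2:8  d3:2  d4:2  d5:1  d6:0  d7:0 → peak 9
Item 1@2: d1:8  d2:9  d3:2  d4:2  d5:1  d6:0  d7:0 → peak 9
Item 1@3: d1:8  d2:8  d3:3  d4:2  d5:1  d6:0  d7:0 → peak 8
Item 1@4: d1:8  d2:8  d3:2  d4:3  d5:1  d6:0  d7:0 → peak 8
Best is Item 1@3, peak 8.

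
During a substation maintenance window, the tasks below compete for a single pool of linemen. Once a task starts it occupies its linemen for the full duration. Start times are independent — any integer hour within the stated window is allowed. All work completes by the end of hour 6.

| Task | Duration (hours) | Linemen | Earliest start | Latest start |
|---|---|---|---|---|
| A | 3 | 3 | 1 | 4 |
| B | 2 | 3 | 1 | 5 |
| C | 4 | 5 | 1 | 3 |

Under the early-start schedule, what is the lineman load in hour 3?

At early start, hour 3 has: A, C.
Demand: 3 + 5 = 8.

8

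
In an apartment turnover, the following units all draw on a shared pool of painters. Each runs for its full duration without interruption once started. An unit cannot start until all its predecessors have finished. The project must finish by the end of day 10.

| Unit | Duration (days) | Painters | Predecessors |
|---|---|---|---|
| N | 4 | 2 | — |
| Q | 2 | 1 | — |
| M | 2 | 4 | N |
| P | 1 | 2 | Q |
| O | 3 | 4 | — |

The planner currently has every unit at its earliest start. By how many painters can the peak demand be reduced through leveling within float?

Early-start peak: d1:7  d2:7  d3:8  d4:2  d5:4  d6:4  d7:0  d8:0  d9:0  d10:0 ⇒ 8.
Leveled (N@1, Q@1, M@5, P@3, O@7): d1:3  d2:3  d3:4  d4:2  d5:4  d6:4  d7:4  d8:4  d9:4  d10:0 ⇒ 4.
Reduction 8 − 4 = 4.

4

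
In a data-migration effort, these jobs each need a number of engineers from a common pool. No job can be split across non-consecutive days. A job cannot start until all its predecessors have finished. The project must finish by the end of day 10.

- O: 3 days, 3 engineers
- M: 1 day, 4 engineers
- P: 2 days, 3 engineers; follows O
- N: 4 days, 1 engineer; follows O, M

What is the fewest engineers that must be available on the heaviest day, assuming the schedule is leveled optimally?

Early-start (O@1, M@1, P@4, N@4) gives peak 7: d1:7  d2:3  d3:3  d4:4  d5:4  d6:1  d7:1  d8:0  d9:0  d10:0.
Shift M→4, P→5, N→5.
Schedule O@1, M@4, P@5, N@5: d1:3  d2:3  d3:3  d4:4  d5:4  d6:4  d7:1  d8:1  d9:0  d10:0 — peak 4.

4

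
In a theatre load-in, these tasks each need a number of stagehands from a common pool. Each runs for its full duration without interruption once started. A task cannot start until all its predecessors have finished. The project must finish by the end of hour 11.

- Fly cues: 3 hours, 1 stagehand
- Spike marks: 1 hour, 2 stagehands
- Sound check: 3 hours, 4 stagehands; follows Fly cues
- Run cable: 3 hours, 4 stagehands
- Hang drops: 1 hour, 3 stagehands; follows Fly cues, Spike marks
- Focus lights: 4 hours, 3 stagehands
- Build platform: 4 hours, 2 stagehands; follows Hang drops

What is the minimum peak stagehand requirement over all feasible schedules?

Early-start (Fly cues@1, Spike marks@1, Sound check@4, Run cable@1, Hang drops@4, Focus lights@1, Build platform@5) gives peak 10: h1:10  h2:8  h3:8  h4:10  h5:6  h6:6  h7:2  h8:2  h9:0  h10:0  h11:0.
Shift Sound check→5, Run cable→8.
Schedule Fly cues@1, Spike marks@1, Sound check@5, Run cable@8, Hang drops@4, Focus lights@1, Build platform@5: h1:6  h2:4  h3:4  h4:6  h5:6  h6:6  h7:6  h8:6  h9:4  h10:4  h11:0 — peak 6.

6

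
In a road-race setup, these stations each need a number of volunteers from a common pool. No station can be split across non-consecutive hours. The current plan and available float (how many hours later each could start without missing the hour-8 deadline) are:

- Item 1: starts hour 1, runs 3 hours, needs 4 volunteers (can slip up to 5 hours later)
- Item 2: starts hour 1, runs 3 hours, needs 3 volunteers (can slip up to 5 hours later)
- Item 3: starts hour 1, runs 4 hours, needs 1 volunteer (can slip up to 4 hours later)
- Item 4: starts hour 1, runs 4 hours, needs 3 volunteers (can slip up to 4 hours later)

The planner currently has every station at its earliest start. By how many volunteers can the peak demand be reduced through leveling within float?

Early-start peak: h1:11  h2:11  h3:11  h4:4  h5:0  h6:0  h7:0  h8:0 ⇒ 11.
Leveled (Item 1@1, Item 2@4, Item 3@1, Item 4@5): h1:5  h2:5  h3:5  h4:4  h5:6  h6:6  h7:3  h8:3 ⇒ 6.
Reduction 11 − 6 = 5.

5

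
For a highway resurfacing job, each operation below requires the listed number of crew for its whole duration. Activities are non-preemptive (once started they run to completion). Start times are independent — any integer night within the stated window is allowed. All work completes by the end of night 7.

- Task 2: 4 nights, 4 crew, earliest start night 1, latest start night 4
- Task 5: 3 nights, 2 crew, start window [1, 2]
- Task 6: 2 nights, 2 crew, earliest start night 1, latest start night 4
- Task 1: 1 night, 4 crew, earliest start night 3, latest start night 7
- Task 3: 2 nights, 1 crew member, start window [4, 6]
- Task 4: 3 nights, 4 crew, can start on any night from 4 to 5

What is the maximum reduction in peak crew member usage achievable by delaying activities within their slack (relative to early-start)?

Early-start peak: n1:8  n2:8  n3:10  n4:9  n5:5  n6:4  n7:0 ⇒ 10.
Leveled (Task 2@1, Task 5@1, Task 6@1, Task 1@4, Task 3@5, Task 4@5): n1:8  n2:8  n3:6  n4:8  n5:5  n6:5  n7:4 ⇒ 8.
Reduction 10 − 8 = 2.

2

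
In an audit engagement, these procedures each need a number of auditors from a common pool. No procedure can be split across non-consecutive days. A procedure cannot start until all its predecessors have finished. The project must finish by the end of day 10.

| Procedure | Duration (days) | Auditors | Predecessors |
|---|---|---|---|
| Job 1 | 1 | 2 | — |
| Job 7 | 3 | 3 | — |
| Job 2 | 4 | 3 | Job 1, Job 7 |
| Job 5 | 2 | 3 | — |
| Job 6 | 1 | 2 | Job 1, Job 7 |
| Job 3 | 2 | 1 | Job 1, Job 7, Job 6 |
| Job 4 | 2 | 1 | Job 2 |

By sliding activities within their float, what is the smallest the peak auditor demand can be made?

5

Early-start (Job 1@1, Job 7@1, Job 2@4, Job 5@1, Job 6@4, Job 3@5, Job 4@8) gives peak 8: d1:8  d2:6  d3:3  d4:5  d5:4  d6:4  d7:3  d8:1  d9:1  d10:0.
Shift Job 5→8.
Schedule Job 1@1, Job 7@1, Job 2@4, Job 5@8, Job 6@4, Job 3@5, Job 4@8: d1:5  d2:3  d3:3  d4:5  d5:4  d6:4  d7:3  d8:4  d9:4  d10:0 — peak 5.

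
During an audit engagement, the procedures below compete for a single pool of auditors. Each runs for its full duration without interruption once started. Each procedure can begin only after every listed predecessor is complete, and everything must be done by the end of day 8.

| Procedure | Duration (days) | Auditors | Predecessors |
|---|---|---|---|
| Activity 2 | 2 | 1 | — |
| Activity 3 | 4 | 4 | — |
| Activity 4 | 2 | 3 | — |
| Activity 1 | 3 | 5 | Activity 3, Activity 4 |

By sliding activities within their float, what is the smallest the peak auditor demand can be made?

7

Early-start (Activity 2@1, Activity 3@1, Activity 4@1, Activity 1@5) gives peak 8: d1:8  d2:8  d3:4  d4:4  d5:5  d6:5  d7:5  d8:0.
Shift Activity 4→3.
Schedule Activity 2@1, Activity 3@1, Activity 4@3, Activity 1@5: d1:5  d2:5  d3:7  d4:7  d5:5  d6:5  d7:5  d8:0 — peak 7.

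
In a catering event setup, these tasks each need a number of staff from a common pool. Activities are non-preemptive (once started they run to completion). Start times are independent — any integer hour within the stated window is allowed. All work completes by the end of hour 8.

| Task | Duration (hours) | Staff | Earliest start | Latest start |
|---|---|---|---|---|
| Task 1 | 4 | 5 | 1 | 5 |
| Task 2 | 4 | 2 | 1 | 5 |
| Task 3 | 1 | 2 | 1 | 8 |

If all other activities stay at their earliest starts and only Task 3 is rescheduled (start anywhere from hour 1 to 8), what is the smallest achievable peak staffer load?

Task 3@1: h1:9  h2:7  h3:7  h4:7  h5:0  h6:0  h7:0  h8:0 → peak 9
Task 3@2: h1:7  h2:9  h3:7  h4:7  h5:0  h6:0  h7:0  h8:0 → peak 9
Task 3@3: h1:7  h2:7  h3:9  h4:7  h5:0  h6:0  h7:0  h8:0 → peak 9
Task 3@4: h1:7  h2:7  h3:7  h4:9  h5:0  h6:0  h7:0  h8:0 → peak 9
Task 3@5: h1:7  h2:7  h3:7  h4:7  h5:2  h6:0  h7:0  h8:0 → peak 7
Task 3@6: h1:7  h2:7  h3:7  h4:7  h5:0  h6:2  h7:0  h8:0 → peak 7
Task 3@7: h1:7  h2:7  h3:7  h4:7  h5:0  h6:0  h7:2  h8:0 → peak 7
Task 3@8: h1:7  h2:7  h3:7  h4:7  h5:0  h6:0  h7:0  h8:2 → peak 7
Best is Task 3@5, peak 7.

7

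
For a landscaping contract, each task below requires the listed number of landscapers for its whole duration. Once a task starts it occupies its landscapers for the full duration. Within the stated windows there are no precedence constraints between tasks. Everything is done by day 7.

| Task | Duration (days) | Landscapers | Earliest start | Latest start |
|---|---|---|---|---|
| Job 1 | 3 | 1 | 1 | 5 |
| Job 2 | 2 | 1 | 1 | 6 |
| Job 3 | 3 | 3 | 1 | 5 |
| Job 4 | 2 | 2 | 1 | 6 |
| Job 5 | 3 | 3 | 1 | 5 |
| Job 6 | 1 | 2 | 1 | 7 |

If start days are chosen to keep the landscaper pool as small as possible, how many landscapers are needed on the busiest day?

5

Early-start (Job 1@1, Job 2@1, Job 3@1, Job 4@1, Job 5@1, Job 6@1) gives peak 12: d1:12  d2:10  d3:7  d4:0  d5:0  d6:0  d7:0.
Shift Job 4→4, Job 5→4, Job 6→6.
Schedule Job 1@1, Job 2@1, Job 3@1, Job 4@4, Job 5@4, Job 6@6: d1:5  d2:5  d3:4  d4:5  d5:5  d6:5  d7:0 — peak 5.
Total landscaper-days = 29 over 7 days ⇒ peak ≥ ⌈29/7⌉ = 5, so 5 is optimal.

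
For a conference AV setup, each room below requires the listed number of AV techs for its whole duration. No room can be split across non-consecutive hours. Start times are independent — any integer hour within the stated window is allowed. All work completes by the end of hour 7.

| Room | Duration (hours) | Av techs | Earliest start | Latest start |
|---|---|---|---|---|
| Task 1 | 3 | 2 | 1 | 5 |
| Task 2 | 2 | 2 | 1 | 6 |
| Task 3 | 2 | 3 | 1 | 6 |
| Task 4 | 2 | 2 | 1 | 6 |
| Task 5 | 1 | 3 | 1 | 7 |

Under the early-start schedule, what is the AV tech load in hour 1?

12

At early start, hour 1 has: Task 1, Task 2, Task 3, Task 4, Task 5.
Demand: 2 + 2 + 3 + 2 + 3 = 12.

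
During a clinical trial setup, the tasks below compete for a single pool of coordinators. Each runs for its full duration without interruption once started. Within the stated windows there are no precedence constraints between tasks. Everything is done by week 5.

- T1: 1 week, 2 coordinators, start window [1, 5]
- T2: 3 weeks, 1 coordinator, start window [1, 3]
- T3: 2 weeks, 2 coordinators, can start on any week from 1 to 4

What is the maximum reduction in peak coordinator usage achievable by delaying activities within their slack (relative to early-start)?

2

Early-start peak: w1:5  w2:3  w3:1  w4:0  w5:0 ⇒ 5.
Leveled (T1@1, T2@1, T3@2): w1:3  w2:3  w3:3  w4:0  w5:0 ⇒ 3.
Reduction 5 − 3 = 2.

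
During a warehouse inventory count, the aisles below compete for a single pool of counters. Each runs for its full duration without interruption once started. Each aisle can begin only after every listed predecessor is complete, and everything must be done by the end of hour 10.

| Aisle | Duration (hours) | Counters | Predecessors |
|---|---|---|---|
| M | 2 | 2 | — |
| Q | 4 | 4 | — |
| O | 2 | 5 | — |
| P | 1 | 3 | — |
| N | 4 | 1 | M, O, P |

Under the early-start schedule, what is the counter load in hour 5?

1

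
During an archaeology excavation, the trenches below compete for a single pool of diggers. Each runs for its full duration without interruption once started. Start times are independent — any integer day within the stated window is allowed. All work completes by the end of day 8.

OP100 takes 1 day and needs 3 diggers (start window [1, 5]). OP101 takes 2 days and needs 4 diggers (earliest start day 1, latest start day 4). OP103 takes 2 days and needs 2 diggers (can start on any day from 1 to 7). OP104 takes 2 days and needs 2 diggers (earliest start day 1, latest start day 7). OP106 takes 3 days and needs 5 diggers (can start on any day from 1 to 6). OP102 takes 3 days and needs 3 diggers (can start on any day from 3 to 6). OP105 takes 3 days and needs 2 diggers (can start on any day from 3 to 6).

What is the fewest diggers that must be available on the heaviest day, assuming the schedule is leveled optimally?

7

Early-start (OP100@1, OP101@1, OP103@1, OP104@1, OP106@1, OP102@3, OP105@3) gives peak 16: d1:16  d2:13  d3:10  d4:5  d5:5  d6:0  d7:0  d8:0.
Shift OP103→2, OP104→3, OP106→6, OP105→4.
Schedule OP100@1, OP101@1, OP103@2, OP104@3, OP106@6, OP102@3, OP105@4: d1:7  d2:6  d3:7  d4:7  d5:5  d6:7  d7:5  d8:5 — peak 7.
Total digger-days = 49 over 8 days ⇒ peak ≥ ⌈49/8⌉ = 7, so 7 is optimal.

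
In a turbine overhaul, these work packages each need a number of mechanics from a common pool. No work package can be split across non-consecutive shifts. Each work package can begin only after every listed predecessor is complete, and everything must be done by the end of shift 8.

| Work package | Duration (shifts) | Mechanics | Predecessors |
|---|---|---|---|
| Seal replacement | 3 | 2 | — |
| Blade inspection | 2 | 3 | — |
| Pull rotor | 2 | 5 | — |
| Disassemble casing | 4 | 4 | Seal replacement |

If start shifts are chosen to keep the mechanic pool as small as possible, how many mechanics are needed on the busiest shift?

7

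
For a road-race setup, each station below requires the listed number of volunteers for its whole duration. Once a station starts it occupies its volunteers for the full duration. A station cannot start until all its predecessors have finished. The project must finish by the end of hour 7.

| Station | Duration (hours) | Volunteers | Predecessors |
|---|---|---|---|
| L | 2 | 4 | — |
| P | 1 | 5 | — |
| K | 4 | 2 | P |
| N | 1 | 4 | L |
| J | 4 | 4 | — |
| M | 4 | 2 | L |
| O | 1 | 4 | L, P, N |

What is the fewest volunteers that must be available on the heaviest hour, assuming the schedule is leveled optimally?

8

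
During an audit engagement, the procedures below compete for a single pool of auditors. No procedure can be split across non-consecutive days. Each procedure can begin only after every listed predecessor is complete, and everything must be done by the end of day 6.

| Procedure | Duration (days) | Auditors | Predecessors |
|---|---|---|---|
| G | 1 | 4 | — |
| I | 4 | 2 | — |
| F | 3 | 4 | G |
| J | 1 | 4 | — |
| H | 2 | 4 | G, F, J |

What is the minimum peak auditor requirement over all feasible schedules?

8

Early-start (G@1, I@1, F@2, J@1, H@5) gives peak 10: d1:10  d2:6  d3:6  d4:6  d5:4  d6:4.
Shift I→2.
Schedule G@1, I@2, F@2, J@1, H@5: d1:8  d2:6  d3:6  d4:6  d5:6  d6:4 — peak 8.
No arrangement of the 12 feasible schedules does better.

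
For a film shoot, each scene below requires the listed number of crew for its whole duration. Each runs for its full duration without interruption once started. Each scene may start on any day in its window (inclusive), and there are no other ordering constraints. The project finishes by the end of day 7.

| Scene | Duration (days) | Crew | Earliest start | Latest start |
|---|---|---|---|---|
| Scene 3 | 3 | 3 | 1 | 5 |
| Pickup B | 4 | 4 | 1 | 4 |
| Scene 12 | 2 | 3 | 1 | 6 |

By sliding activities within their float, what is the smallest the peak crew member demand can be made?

Early-start (Scene 3@1, Pickup B@1, Scene 12@1) gives peak 10: d1:10  d2:10  d3:7  d4:4  d5:0  d6:0  d7:0.
Shift Pickup B→4.
Schedule Scene 3@1, Pickup B@4, Scene 12@1: d1:6  d2:6  d3:3  d4:4  d5:4  d6:4  d7:4 — peak 6.

6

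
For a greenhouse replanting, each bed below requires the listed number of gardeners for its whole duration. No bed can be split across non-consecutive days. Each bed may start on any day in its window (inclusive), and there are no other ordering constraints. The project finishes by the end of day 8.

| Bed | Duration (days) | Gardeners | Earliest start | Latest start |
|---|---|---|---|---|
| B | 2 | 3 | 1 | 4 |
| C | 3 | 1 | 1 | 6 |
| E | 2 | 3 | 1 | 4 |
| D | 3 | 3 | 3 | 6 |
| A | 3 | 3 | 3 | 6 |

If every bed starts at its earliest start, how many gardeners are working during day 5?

At early start, day 5 has: D, A.
Demand: 3 + 3 = 6.

6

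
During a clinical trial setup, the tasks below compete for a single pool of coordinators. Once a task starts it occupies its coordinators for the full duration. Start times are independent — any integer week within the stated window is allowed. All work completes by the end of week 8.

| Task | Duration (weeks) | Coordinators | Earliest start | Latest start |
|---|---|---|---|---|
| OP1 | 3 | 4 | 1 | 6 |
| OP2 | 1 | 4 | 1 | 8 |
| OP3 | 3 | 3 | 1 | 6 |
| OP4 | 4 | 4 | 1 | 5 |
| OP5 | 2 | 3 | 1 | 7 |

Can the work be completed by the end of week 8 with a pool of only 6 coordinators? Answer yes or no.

no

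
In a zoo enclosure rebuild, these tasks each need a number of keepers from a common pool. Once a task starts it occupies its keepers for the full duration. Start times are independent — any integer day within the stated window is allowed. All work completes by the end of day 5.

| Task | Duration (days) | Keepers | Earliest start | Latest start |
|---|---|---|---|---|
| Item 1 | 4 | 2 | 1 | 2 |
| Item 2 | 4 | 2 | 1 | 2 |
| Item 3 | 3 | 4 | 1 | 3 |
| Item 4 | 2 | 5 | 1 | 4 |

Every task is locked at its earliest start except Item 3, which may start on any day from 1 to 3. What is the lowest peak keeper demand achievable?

9

Item 3@1: d1:13  d2:13  d3:8  d4:4  d5:0 → peak 13
Item 3@2: d1:9  d2:13  d3:8  d4:8  d5:0 → peak 13
Item 3@3: d1:9  d2:9  d3:8  d4:8  d5:4 → peak 9
Best is Item 3@3, peak 9.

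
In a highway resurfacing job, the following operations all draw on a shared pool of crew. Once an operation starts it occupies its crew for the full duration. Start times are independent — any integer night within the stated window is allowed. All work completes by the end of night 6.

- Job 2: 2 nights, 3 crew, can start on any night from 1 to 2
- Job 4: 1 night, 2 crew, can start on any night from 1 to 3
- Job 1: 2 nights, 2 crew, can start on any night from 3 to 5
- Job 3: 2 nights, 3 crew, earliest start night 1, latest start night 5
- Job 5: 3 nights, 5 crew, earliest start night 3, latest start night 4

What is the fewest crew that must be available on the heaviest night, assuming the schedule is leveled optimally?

7

Early-start (Job 2@1, Job 4@1, Job 1@3, Job 3@1, Job 5@3) gives peak 8: n1:8  n2:6  n3:7  n4:7  n5:5  n6:0.
Shift Job 3→2, Job 5→4.
Schedule Job 2@1, Job 4@1, Job 1@3, Job 3@2, Job 5@4: n1:5  n2:6  n3:5  n4:7  n5:5  n6:5 — peak 7.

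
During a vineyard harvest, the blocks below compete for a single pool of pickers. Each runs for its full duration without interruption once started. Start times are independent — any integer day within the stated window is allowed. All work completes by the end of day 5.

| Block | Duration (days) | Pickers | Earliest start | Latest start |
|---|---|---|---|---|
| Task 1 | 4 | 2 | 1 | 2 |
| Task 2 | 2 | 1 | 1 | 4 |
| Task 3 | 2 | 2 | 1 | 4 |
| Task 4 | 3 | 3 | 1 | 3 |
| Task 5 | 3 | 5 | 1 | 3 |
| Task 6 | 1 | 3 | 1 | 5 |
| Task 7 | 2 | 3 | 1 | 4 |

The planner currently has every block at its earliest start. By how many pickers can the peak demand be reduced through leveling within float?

Early-start peak: d1:19  d2:16  d3:10  d4:2  d5:0 ⇒ 19.
Leveled (Task 1@1, Task 2@1, Task 3@1, Task 4@3, Task 5@1, Task 6@5, Task 7@4): d1:10  d2:10  d3:10  d4:8  d5:9 ⇒ 10.
Reduction 19 − 10 = 9.

9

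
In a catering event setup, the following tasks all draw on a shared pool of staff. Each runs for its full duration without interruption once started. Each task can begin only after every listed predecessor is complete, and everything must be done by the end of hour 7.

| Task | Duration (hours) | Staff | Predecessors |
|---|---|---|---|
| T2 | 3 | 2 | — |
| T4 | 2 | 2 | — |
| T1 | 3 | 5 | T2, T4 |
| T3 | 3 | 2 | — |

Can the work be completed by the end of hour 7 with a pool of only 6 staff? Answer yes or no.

Schedule T2@1, T4@1, T1@4, T3@1: h1:6  h2:6  h3:4  h4:5  h5:5  h6:5  h7:0 — peak 6 ≤ 6.

yes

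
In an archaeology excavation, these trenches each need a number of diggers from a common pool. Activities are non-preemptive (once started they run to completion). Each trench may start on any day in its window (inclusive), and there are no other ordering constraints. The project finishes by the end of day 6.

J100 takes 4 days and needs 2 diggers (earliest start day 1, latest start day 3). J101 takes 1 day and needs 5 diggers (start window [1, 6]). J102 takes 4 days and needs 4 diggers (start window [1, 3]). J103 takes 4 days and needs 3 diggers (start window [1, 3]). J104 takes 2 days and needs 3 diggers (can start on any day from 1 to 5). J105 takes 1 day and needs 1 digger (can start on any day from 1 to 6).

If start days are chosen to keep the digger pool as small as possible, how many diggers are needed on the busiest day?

9

Early-start (J100@1, J101@1, J102@1, J103@1, J104@1, J105@1) gives peak 18: d1:18  d2:12  d3:9  d4:9  d5:0  d6:0.
Shift J101→5, J104→5, J105→5.
Schedule J100@1, J101@5, J102@1, J103@1, J104@5, J105@5: d1:9  d2:9  d3:9  d4:9  d5:9  d6:3 — peak 9.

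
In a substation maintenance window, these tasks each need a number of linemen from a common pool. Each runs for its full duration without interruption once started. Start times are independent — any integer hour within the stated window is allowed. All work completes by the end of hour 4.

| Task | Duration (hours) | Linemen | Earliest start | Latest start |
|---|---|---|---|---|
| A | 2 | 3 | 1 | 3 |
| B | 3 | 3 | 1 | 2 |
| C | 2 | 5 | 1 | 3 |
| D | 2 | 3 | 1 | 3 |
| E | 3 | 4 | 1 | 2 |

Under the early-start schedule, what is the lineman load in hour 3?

At early start, hour 3 has: B, E.
Demand: 3 + 4 = 7.

7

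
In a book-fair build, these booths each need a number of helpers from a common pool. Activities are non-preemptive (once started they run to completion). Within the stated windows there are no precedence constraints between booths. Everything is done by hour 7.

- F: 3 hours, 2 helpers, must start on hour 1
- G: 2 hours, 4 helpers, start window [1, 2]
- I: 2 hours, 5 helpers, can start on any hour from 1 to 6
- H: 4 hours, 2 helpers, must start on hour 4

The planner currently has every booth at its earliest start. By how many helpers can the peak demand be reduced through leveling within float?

4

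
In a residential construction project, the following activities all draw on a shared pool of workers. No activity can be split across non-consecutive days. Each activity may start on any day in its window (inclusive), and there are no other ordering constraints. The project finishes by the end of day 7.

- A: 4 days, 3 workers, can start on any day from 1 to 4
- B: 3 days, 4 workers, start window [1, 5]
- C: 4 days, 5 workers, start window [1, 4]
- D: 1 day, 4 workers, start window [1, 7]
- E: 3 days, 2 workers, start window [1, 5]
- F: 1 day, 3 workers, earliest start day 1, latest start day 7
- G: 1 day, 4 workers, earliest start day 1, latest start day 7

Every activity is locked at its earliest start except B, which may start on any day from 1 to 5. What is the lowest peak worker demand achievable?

B@1: d1:25  d2:14  d3:14  d4:8  d5:0  d6:0  d7:0 → peak 25
B@2: d1:21  d2:14  d3:14  d4:12  d5:0  d6:0  d7:0 → peak 21
B@3: d1:21  d2:10  d3:14  d4:12  d5:4  d6:0  d7:0 → peak 21
B@4: d1:21  d2:10  d3:10  d4:12  d5:4  d6:4  d7:0 → peak 21
B@5: d1:21  d2:10  d3:10  d4:8  d5:4  d6:4  d7:4 → peak 21
Best is B@2, peak 21.

21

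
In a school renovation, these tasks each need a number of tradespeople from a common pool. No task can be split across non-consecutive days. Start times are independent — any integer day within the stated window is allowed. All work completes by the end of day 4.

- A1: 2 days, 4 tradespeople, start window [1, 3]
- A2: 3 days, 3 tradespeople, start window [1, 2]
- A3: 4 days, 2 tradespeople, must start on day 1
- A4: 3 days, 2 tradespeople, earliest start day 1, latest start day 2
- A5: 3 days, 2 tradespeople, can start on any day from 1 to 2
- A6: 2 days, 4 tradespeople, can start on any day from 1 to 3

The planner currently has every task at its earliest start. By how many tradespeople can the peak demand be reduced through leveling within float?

4

Early-start peak: d1:17  d2:17  d3:9  d4:2 ⇒ 17.
Leveled (A1@1, A2@1, A3@1, A4@1, A5@1, A6@3): d1:13  d2:13  d3:13  d4:6 ⇒ 13.
Reduction 17 − 13 = 4.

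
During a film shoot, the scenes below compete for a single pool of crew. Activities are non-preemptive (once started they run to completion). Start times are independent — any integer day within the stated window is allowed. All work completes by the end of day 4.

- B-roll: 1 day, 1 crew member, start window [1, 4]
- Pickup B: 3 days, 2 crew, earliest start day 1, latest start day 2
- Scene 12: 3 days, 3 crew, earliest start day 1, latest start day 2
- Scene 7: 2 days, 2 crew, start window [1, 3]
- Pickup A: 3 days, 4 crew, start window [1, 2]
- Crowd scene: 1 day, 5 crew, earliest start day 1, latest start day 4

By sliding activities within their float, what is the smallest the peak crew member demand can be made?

11

Early-start (B-roll@1, Pickup B@1, Scene 12@1, Scene 7@1, Pickup A@1, Crowd scene@1) gives peak 17: d1:17  d2:11  d3:9  d4:0.
Shift Pickup A→2, Crowd scene→4.
Schedule B-roll@1, Pickup B@1, Scene 12@1, Scene 7@1, Pickup A@2, Crowd scene@4: d1:8  d2:11  d3:9  d4:9 — peak 11.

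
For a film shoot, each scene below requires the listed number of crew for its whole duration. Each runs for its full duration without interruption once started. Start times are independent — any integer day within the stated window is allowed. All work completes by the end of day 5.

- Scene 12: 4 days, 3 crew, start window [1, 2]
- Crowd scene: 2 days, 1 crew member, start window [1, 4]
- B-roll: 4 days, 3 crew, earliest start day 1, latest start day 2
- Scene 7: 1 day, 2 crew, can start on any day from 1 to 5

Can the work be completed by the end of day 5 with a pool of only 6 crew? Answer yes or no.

no

The minimum achievable peak is 7; 6 < 7, so no feasible schedule stays within the cap.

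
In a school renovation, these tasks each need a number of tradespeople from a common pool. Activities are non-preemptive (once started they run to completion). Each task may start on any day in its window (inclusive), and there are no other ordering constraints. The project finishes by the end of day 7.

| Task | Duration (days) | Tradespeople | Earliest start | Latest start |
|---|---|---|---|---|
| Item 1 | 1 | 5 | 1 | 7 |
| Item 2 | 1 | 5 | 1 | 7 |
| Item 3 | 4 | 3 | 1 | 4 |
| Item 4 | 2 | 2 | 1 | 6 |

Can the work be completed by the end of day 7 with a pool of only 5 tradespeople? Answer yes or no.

Schedule Item 1@1, Item 2@2, Item 3@3, Item 4@3: d1:5  d2:5  d3:5  d4:5  d5:3  d6:3  d7:0 — peak 5 ≤ 5.

yes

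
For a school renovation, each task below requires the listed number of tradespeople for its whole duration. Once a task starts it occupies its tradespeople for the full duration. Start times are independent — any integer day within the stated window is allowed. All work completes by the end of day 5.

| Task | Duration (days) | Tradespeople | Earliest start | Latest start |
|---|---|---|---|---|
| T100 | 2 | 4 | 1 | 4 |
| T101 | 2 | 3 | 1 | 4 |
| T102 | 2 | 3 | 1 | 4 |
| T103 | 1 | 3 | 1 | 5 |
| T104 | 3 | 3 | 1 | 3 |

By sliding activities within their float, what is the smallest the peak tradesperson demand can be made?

Early-start (T100@1, T101@1, T102@1, T103@1, T104@1) gives peak 16: d1:16  d2:13  d3:3  d4:0  d5:0.
Shift T102→3, T103→5, T104→3.
Schedule T100@1, T101@1, T102@3, T103@5, T104@3: d1:7  d2:7  d3:6  d4:6  d5:6 — peak 7.
Total tradesperson-days = 32 over 5 days ⇒ peak ≥ ⌈32/5⌉ = 7, so 7 is optimal.

7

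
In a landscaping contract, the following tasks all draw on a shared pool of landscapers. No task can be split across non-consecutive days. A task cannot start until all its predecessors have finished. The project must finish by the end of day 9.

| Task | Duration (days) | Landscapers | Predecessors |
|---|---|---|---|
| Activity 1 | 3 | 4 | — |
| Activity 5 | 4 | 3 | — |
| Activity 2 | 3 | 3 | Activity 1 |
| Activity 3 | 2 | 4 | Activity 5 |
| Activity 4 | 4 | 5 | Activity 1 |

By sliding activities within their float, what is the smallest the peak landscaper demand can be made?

8

Early-start (Activity 1@1, Activity 5@1, Activity 2@4, Activity 3@5, Activity 4@4) gives peak 12: d1:7  d2:7  d3:7  d4:11  d5:12  d6:12  d7:5  d8:0  d9:0.
Shift Activity 2→5, Activity 3→8.
Schedule Activity 1@1, Activity 5@1, Activity 2@5, Activity 3@8, Activity 4@4: d1:7  d2:7  d3:7  d4:8  d5:8  d6:8  d7:8  d8:4  d9:4 — peak 8.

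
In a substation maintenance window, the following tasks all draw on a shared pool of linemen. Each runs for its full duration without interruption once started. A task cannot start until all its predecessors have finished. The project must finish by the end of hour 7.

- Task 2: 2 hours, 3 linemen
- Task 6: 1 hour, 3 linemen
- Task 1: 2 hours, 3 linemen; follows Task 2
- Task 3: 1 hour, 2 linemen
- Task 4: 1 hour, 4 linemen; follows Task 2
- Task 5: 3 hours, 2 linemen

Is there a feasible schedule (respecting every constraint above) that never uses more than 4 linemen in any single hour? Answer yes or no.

no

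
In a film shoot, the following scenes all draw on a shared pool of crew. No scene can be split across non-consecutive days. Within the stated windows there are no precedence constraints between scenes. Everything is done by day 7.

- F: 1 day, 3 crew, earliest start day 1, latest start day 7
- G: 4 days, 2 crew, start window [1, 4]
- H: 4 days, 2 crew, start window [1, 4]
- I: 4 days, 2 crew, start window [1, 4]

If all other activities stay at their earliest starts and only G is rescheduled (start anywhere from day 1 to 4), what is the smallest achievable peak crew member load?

7

G@1: d1:9  d2:6  d3:6  d4:6  d5:0  d6:0  d7:0 → peak 9
G@2: d1:7  d2:6  d3:6  d4:6  d5:2  d6:0  d7:0 → peak 7
G@3: d1:7  d2:4  d3:6  d4:6  d5:2  d6:2  d7:0 → peak 7
G@4: d1:7  d2:4  d3:4  d4:6  d5:2  d6:2  d7:2 → peak 7
Best is G@2, peak 7.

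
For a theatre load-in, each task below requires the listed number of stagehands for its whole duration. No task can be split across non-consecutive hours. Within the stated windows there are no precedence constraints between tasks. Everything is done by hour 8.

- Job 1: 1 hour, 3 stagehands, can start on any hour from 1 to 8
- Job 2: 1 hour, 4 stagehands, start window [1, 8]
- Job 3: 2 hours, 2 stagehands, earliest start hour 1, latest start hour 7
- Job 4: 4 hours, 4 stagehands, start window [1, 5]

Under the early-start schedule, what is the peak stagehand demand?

13

Early-start schedule: Job 1@1, Job 2@1, Job 3@1, Job 4@1.
Load per hour: hour 1: 13, hour 2: 6, hour 3: 4, hour 4: 4, hour 5: 0, hour 6: 0, hour 7: 0, hour 8: 0.
Peak is 13.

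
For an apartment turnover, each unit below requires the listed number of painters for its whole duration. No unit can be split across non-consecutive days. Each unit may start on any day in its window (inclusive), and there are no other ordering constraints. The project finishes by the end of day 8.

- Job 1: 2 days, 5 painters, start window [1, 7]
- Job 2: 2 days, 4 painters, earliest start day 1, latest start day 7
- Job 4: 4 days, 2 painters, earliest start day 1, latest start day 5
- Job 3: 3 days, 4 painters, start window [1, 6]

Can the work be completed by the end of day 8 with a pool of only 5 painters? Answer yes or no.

The minimum achievable peak is 6; 5 < 6, so no feasible schedule stays within the cap.

no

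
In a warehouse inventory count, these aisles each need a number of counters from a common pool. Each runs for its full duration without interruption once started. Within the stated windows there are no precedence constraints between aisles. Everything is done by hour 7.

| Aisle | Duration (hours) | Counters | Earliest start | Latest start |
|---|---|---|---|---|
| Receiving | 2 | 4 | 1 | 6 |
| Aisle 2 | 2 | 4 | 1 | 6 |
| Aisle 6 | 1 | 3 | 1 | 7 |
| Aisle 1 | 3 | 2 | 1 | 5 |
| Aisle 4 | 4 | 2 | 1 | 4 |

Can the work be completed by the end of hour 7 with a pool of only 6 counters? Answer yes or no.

Schedule Receiving@1, Aisle 2@3, Aisle 6@5, Aisle 1@1, Aisle 4@4: h1:6  h2:6  h3:6  h4:6  h5:5  h6:2  h7:2 — peak 6 ≤ 6.

yes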